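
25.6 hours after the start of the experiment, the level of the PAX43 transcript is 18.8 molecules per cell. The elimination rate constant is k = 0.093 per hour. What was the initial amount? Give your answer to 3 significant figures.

t½ = ln 2 / k = 0.69315 / 0.093 ≈ 7.4532 hours.
Number of half-lives elapsed: n = 25.6/7.4532 ≈ 3.4348.
A₀ = A × 2^n = 18.8 × 2^3.4348 = 18.8 × 10.814 ≈ 203.29 molecules per cell.

203 molecules per cell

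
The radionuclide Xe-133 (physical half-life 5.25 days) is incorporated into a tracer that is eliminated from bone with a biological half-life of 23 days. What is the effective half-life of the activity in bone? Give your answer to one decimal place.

4.3 days

1/t_eff = 1/t_phys + 1/t_biol = 1/5.25 + 1/23 = 0.23395 per day.
t_eff = 5.25 × 23 / (5.25 + 23) ≈ 4.2743 days.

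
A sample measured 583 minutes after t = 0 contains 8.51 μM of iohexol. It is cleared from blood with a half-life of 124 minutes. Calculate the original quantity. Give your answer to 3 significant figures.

221 μM

Number of half-lives elapsed: n = 583/124 ≈ 4.7016.
A₀ = A × 2^n = 8.51 × 2^4.7016 = 8.51 × 26.021 ≈ 221.44 μM.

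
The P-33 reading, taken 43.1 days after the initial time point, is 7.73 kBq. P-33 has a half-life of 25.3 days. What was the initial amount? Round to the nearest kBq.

25 kBq

Number of half-lives elapsed: n = 43.1/25.3 ≈ 1.7036.
A₀ = A × 2^n = 7.73 × 2^1.7036 = 7.73 × 3.257 ≈ 25.177 kBq.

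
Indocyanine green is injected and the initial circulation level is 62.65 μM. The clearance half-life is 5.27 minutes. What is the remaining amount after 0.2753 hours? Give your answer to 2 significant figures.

7.1 μM

Convert the elapsed time: 0.2753 hours = 16.518 minutes.
Number of half-lives: n = 16.518/5.27 ≈ 3.1343.
Remaining = 62.65 × (1/2)^3.1343 = 62.65 × 0.11389 ≈ 7.1349 μM.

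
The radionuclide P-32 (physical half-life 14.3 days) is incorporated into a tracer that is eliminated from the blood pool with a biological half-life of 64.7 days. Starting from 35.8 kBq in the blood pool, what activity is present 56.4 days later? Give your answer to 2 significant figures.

1/t_eff = 1/t_phys + 1/t_biol = 1/14.3 + 1/64.7 = 0.085386 per day.
t_eff = 14.3 × 64.7 / (14.3 + 64.7) ≈ 11.712 days.
Remaining = 35.8 × (1/2)^(56.4/11.712) = 35.8 × (1/2)^4.8158 ≈ 1.2711 kBq.

1.3 kBq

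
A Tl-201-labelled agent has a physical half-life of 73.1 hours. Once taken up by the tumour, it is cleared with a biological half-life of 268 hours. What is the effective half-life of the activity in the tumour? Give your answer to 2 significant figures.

57 hours

1/t_eff = 1/t_phys + 1/t_biol = 1/73.1 + 1/268 = 0.017411 per hour.
t_eff = 73.1 × 268 / (73.1 + 268) ≈ 57.434 hours.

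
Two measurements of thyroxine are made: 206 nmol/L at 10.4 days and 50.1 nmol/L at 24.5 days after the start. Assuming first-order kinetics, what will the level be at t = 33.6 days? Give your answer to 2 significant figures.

20 nmol/L

Over Δt = 24.5 − 10.4 = 14.1 days, the level fell by a factor of 206/50.1 ≈ 4.1118.
n = log₂(4.1118) ≈ 2.0398 half-lives, so t½ = 14.1/2.0398 ≈ 6.9126 days.
From t = 24.5 to t = 33.6: 50.1 × (1/2)^((33.6−24.5)/6.9126) ≈ 20.116 nmol/L.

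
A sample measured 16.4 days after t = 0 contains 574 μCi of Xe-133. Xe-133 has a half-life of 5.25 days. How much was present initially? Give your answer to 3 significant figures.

Number of half-lives elapsed: n = 16.4/5.25 ≈ 3.1238.
A₀ = A × 2^n = 574 × 2^3.1238 = 574 × 8.7169 ≈ 5003.5 μCi.

5000 μCi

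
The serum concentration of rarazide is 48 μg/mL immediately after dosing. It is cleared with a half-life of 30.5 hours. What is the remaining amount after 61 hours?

Elapsed time is 2 half-lives (61/30.5).
Each half-life halves the amount: 48 × (1/2)^2 = 48/4 = 12 μg/mL.

12 μg/mL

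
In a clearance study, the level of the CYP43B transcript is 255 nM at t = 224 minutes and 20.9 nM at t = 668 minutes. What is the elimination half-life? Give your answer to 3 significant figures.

123 minutes

Over Δt = 668 − 224 = 444 minutes, the level fell by a factor of 255/20.9 ≈ 12.201.
n = log₂(12.201) ≈ 3.6089 half-lives, so t½ = 444/3.6089 ≈ 123.03 minutes.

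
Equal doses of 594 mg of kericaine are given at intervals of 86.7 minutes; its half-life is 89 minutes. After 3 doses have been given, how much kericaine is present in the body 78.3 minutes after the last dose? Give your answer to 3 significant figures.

The 3 doses were given 251.7, 165, 78.3 minutes ago.
Total = 594·(1/2)^(251.7/89) + 594·(1/2)^(165/89) + 594·(1/2)^(78.3/89)
      = 83.646 + 164.32 + 322.81 ≈ 570.78 mg.

571 mg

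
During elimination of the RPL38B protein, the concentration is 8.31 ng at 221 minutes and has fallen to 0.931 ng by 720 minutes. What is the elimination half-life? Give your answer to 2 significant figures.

160 minutes

Over Δt = 720 − 221 = 499 minutes, the level fell by a factor of 8.31/0.931 ≈ 8.9259.
n = log₂(8.9259) ≈ 3.158 half-lives, so t½ = 499/3.158 ≈ 158.01 minutes.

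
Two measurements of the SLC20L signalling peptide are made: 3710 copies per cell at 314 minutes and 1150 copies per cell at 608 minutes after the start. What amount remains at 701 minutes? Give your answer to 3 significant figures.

Over Δt = 608 − 314 = 294 minutes, the level fell by a factor of 3710/1150 ≈ 3.2261.
n = log₂(3.2261) ≈ 1.6898 half-lives, so t½ = 294/1.6898 ≈ 173.99 minutes.
From t = 608 to t = 701: 1150 × (1/2)^((701−608)/173.99) ≈ 793.94 copies per cell.

794 copies per cell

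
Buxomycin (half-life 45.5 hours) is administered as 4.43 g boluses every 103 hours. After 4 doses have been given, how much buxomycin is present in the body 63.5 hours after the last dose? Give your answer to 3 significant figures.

2.12 g

The 4 doses were given 372.5, 269.5, 166.5, 63.5 hours ago.
Total = 4.43·(1/2)^(372.5/45.5) + 4.43·(1/2)^(269.5/45.5) + 4.43·(1/2)^(166.5/45.5) + 4.43·(1/2)^(63.5/45.5)
      = 0.015203 + 0.07301 + 0.35062 + 1.6838 ≈ 2.1226 g.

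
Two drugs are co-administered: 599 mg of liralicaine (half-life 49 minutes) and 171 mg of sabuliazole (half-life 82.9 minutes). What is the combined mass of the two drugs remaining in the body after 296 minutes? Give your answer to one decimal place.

liralicaine: 599 × (1/2)^(296/49) = 599 × (1/2)^6.0408 ≈ 9.0983 mg.
sabuliazole: 171 × (1/2)^(296/82.9) = 171 × (1/2)^3.5706 ≈ 14.393 mg.
Total = 9.0983 + 14.393 ≈ 23.491 mg.

23.5 mg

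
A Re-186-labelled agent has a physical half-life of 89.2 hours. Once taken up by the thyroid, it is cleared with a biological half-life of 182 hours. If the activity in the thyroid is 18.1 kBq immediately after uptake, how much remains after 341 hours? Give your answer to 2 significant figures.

0.35 kBq

1/t_eff = 1/t_phys + 1/t_biol = 1/89.2 + 1/182 = 0.016705 per hour.
t_eff = 89.2 × 182 / (89.2 + 182) ≈ 59.861 hours.
Remaining = 18.1 × (1/2)^(341/59.861) = 18.1 × (1/2)^5.6965 ≈ 0.34903 kBq.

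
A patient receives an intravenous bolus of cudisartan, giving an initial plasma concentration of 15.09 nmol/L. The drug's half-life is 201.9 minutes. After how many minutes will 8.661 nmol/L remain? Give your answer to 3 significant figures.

Fraction remaining = 8.661/15.09 ≈ 0.57396.
n = log₂(15.09/8.661) = ln(1.7423)/ln 2 ≈ 0.80099 half-lives.
t = n × t½ = 0.80099 × 201.9 ≈ 161.72 minutes.

162 minutes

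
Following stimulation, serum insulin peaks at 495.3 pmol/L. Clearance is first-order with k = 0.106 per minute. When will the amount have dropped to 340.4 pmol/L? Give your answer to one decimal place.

t½ = ln 2 / k = 0.69315 / 0.106 ≈ 6.5391 minutes.
Fraction remaining = 340.4/495.3 ≈ 0.68726.
n = log₂(495.3/340.4) = ln(1.4551)/ln 2 ≈ 0.54107 half-lives.
t = n × t½ = 0.54107 × 6.5391 ≈ 3.5381 minutes.

3.5 minutes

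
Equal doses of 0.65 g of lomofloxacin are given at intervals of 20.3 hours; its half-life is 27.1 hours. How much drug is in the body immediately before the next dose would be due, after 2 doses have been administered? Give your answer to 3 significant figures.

0.617 g

The 2 doses were given 40.6, 20.3 hours ago.
Total = 0.65·(1/2)^(40.6/27.1) + 0.65·(1/2)^(20.3/27.1)
      = 0.2301 + 0.38674 ≈ 0.61684 g.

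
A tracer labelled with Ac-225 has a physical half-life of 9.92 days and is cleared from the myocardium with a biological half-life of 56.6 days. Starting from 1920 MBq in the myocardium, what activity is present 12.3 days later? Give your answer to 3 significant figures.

1/t_eff = 1/t_phys + 1/t_biol = 1/9.92 + 1/56.6 = 0.11847 per day.
t_eff = 9.92 × 56.6 / (9.92 + 56.6) ≈ 8.4406 days.
Remaining = 1920 × (1/2)^(12.3/8.4406) = 1920 × (1/2)^1.4572 ≈ 699.25 MBq.

699 MBq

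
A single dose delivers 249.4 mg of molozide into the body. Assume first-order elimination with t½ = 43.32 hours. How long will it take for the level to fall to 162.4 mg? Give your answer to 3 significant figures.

26.8 hours

Fraction remaining = 162.4/249.4 ≈ 0.65116.
n = log₂(249.4/162.4) = ln(1.5357)/ln 2 ≈ 0.61891 half-lives.
t = n × t½ = 0.61891 × 43.32 ≈ 26.811 hours.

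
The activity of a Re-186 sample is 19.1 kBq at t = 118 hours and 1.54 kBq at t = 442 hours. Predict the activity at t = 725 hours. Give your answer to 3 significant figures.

0.171 kBq

Over Δt = 442 − 118 = 324 hours, the level fell by a factor of 19.1/1.54 ≈ 12.403.
n = log₂(12.403) ≈ 3.6326 half-lives, so t½ = 324/3.6326 ≈ 89.193 hours.
From t = 442 to t = 725: 1.54 × (1/2)^((725−442)/89.193) ≈ 0.17076 kBq.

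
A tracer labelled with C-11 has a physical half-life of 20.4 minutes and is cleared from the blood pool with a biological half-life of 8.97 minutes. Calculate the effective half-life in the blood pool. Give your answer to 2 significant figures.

6.2 minutes

1/t_eff = 1/t_phys + 1/t_biol = 1/20.4 + 1/8.97 = 0.1605 per minute.
t_eff = 20.4 × 8.97 / (20.4 + 8.97) ≈ 6.2304 minutes.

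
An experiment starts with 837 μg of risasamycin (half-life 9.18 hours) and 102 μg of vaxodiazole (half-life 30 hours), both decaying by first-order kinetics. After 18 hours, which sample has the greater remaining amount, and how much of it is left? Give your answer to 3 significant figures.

risasamycin, 215 μg

risasamycin: 837 × (1/2)^1.9608 ≈ 215.02 μg.
vaxodiazole: 102 × (1/2)^0.6 ≈ 67.295 μg.
Risasamycin has more remaining, at ≈ 215.02 μg.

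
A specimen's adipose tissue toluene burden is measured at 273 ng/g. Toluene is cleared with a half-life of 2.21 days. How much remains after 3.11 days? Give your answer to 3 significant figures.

Number of half-lives: n = 3.11/2.21 ≈ 1.4072.
Remaining = 273 × (1/2)^1.4072 = 273 × 0.37703 ≈ 102.93 ng/g.

103 ng/g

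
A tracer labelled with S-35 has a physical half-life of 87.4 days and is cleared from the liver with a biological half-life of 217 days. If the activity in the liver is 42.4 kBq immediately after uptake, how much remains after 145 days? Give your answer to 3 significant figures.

1/t_eff = 1/t_phys + 1/t_biol = 1/87.4 + 1/217 = 0.01605 per day.
t_eff = 87.4 × 217 / (87.4 + 217) ≈ 62.306 days.
Remaining = 42.4 × (1/2)^(145/62.306) = 42.4 × (1/2)^2.3272 ≈ 8.4488 kBq.

8.45 kBq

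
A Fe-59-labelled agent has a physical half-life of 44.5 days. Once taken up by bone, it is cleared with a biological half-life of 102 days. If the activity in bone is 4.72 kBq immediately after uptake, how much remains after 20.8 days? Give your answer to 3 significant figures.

1/t_eff = 1/t_phys + 1/t_biol = 1/44.5 + 1/102 = 0.032276 per day.
t_eff = 44.5 × 102 / (44.5 + 102) ≈ 30.983 days.
Remaining = 4.72 × (1/2)^(20.8/30.983) = 4.72 × (1/2)^0.67134 ≈ 2.9638 kBq.

2.96 kBq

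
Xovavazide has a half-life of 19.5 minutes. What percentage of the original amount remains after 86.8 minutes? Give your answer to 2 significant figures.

4.6%

n = 86.8/19.5 ≈ 4.4513 half-lives.
Fraction remaining = (1/2)^4.4513 ≈ 0.045712, i.e. 4.5712%.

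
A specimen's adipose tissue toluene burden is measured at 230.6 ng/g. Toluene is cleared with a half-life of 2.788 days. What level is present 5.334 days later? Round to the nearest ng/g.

61 ng/g

Number of half-lives: n = 5.334/2.788 ≈ 1.9132.
Remaining = 230.6 × (1/2)^1.9132 = 230.6 × 0.2655 ≈ 61.225 ng/g.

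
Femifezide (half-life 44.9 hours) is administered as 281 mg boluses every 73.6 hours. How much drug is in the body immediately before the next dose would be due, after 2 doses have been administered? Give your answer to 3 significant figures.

119 mg

The 2 doses were given 147.2, 73.6 hours ago.
Total = 281·(1/2)^(147.2/44.9) + 281·(1/2)^(73.6/44.9)
      = 28.961 + 90.211 ≈ 119.17 mg.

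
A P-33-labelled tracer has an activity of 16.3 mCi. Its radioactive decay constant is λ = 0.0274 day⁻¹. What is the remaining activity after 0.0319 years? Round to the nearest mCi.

12 mCi

t½ = ln 2 / λ = 0.69315 / 0.0274 ≈ 25.297 days.
Convert the elapsed time: 0.0319 years = 11.6435 days.
Number of half-lives: n = 11.6435/25.297 ≈ 0.46027.
Remaining = 16.3 × (1/2)^0.46027 = 16.3 × 0.72685 ≈ 11.848 mCi.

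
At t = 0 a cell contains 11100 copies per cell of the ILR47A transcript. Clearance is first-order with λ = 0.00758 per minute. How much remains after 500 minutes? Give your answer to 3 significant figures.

t½ = ln 2 / λ = 0.69315 / 0.00758 ≈ 91.444 minutes.
Number of half-lives: n = 500/91.444 ≈ 5.4678.
Remaining = 11100 × (1/2)^5.4678 = 11100 × 0.022596 ≈ 250.81 copies per cell.

251 copies per cell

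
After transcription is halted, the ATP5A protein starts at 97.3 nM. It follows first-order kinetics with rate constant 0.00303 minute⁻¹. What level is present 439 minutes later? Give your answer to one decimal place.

25.7 nM

t½ = ln 2 / λ = 0.69315 / 0.00303 ≈ 228.76 minutes.
Number of half-lives: n = 439/228.76 ≈ 1.919.
Remaining = 97.3 × (1/2)^1.919 = 97.3 × 0.26443 ≈ 25.729 nM.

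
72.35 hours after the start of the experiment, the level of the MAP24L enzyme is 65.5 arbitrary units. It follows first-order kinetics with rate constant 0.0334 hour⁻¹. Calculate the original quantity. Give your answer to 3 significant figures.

734 arbitrary units

t½ = ln 2 / λ = 0.69315 / 0.0334 ≈ 20.753 hours.
Number of half-lives elapsed: n = 72.35/20.753 ≈ 3.4863.
A₀ = A × 2^n = 65.5 × 2^3.4863 = 65.5 × 11.206 ≈ 734.02 arbitrary units.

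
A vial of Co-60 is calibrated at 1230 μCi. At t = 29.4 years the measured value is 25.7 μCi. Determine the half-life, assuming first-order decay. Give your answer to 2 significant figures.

5.3 years

A/A₀ = 25.7/1230 ≈ 0.020894.
n = log₂(47.86) ≈ 5.5807 half-lives elapsed in 29.4 years.
t½ = 29.4/5.5807 ≈ 5.2681 years.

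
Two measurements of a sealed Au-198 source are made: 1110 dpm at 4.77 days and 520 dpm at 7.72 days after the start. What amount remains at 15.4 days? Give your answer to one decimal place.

72.2 dpm

Over Δt = 7.72 − 4.77 = 2.95 days, the level fell by a factor of 1110/520 ≈ 2.1346.
n = log₂(2.1346) ≈ 1.094 half-lives, so t½ = 2.95/1.094 ≈ 2.6966 days.
From t = 7.72 to t = 15.4: 520 × (1/2)^((15.4−7.72)/2.6966) ≈ 72.22 dpm.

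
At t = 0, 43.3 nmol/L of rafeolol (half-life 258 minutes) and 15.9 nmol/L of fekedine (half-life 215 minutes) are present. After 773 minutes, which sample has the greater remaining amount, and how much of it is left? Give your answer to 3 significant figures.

rafeolol: 43.3 × (1/2)^2.9961 ≈ 5.4271 nmol/L.
fekedine: 15.9 × (1/2)^3.5953 ≈ 1.3155 nmol/L.
Rafeolol has more remaining, at ≈ 5.4271 nmol/L.

rafeolol, 5.43 nmol/L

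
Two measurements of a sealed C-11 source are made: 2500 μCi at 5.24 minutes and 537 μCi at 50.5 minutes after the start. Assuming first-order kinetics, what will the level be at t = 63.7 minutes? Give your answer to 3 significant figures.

Over Δt = 50.5 − 5.24 = 45.26 minutes, the level fell by a factor of 2500/537 ≈ 4.6555.
n = log₂(4.6555) ≈ 2.2189 half-lives, so t½ = 45.26/2.2189 ≈ 20.397 minutes.
From t = 50.5 to t = 63.7: 537 × (1/2)^((63.7−50.5)/20.397) ≈ 342.9 μCi.

343 μCi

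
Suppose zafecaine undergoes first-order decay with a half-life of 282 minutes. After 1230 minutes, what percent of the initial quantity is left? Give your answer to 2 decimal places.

n = 1230/282 ≈ 4.3617 half-lives.
Fraction remaining = (1/2)^4.3617 ≈ 0.04864, i.e. 4.864%.

4.86%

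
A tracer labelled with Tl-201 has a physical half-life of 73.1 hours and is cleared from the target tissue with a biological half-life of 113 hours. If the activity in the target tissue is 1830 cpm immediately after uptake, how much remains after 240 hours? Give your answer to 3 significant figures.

43.1 cpm

1/t_eff = 1/t_phys + 1/t_biol = 1/73.1 + 1/113 = 0.022529 per hour.
t_eff = 73.1 × 113 / (73.1 + 113) ≈ 44.386 hours.
Remaining = 1830 × (1/2)^(240/44.386) = 1830 × (1/2)^5.4071 ≈ 43.128 cpm.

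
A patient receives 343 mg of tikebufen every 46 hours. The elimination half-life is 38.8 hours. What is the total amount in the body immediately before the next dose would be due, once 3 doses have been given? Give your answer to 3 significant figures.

246 mg

The 3 doses were given 138, 92, 46 hours ago.
Total = 343·(1/2)^(138/38.8) + 343·(1/2)^(92/38.8) + 343·(1/2)^(46/38.8)
      = 29.149 + 66.3 + 150.8 ≈ 246.25 mg.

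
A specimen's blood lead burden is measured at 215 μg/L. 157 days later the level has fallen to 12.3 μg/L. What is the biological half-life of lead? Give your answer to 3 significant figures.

38.0 days

A/A₀ = 12.3/215 ≈ 0.057209.
n = log₂(17.48) ≈ 4.1276 half-lives elapsed in 157 days.
t½ = 157/4.1276 ≈ 38.037 days.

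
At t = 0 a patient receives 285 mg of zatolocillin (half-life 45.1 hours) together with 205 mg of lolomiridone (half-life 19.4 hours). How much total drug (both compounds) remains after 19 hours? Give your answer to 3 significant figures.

317 mg

zatolocillin: 285 × (1/2)^(19/45.1) = 285 × (1/2)^0.42129 ≈ 212.83 mg.
lolomiridone: 205 × (1/2)^(19/19.4) = 205 × (1/2)^0.97938 ≈ 103.98 mg.
Total = 212.83 + 103.98 ≈ 316.8 mg.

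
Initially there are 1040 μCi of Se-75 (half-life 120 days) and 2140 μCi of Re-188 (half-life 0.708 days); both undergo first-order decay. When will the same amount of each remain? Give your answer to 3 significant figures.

Set 1040·(1/2)^(t/120) = 2140·(1/2)^(t/0.708).
Taking log₂: log₂(1040/2140) = t·(1/120 − 1/0.708).
log₂(0.48598) = -1.041; 1/120 − 1/0.708 = -1.4041.
t = -1.041 / -1.4041 ≈ 0.74142 days.

0.741 days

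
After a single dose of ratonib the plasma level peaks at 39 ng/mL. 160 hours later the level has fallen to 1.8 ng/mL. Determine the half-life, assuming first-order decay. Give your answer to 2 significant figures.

36 hours

A/A₀ = 1.8/39 ≈ 0.046154.
n = log₂(21.667) ≈ 4.4374 half-lives elapsed in 160 hours.
t½ = 160/4.4374 ≈ 36.057 hours.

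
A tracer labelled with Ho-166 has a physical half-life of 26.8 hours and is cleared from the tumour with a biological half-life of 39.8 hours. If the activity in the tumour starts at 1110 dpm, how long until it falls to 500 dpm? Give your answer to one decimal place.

1/t_eff = 1/t_phys + 1/t_biol = 1/26.8 + 1/39.8 = 0.062439 per hour.
t_eff = 26.8 × 39.8 / (26.8 + 39.8) ≈ 16.016 hours.
n = log₂(1110/500) ≈ 1.1506; t = 1.1506 × 16.016 ≈ 18.427 hours.

18.4 hours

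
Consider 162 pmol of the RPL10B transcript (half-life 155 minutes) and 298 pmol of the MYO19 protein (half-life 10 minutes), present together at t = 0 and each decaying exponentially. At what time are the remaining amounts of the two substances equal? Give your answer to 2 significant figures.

Set 162·(1/2)^(t/155) = 298·(1/2)^(t/10).
Taking log₂: log₂(162/298) = t·(1/155 − 1/10).
log₂(0.54362) = -0.87932; 1/155 − 1/10 = -0.093548.
t = -0.87932 / -0.093548 ≈ 9.3996 minutes.

9.4 minutes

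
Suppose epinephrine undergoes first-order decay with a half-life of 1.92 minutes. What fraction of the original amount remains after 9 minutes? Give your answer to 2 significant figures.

0.039

n = 9/1.92 ≈ 4.6875 half-lives.
Fraction remaining = (1/2)^4.6875 ≈ 0.038808.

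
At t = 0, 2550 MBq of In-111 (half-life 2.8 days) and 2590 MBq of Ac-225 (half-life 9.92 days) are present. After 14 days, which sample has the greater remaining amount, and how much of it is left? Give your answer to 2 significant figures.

Ac-225, 970 MBq

In-111: 2550 × (1/2)^5 ≈ 79.688 MBq.
Ac-225: 2590 × (1/2)^1.4113 ≈ 973.78 MBq.
Ac-225 has more remaining, at ≈ 973.78 MBq.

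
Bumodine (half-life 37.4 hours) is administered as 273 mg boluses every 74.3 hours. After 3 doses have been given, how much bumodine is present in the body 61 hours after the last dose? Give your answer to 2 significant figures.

120 mg

The 3 doses were given 209.6, 135.3, 61 hours ago.
Total = 273·(1/2)^(209.6/37.4) + 273·(1/2)^(135.3/37.4) + 273·(1/2)^(61/37.4)
      = 5.6119 + 22.24 + 88.141 ≈ 115.99 mg.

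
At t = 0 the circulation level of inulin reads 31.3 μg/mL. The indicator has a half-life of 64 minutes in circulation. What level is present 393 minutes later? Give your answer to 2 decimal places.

Number of half-lives: n = 393/64 ≈ 6.1406.
Remaining = 31.3 × (1/2)^6.1406 = 31.3 × 0.014174 ≈ 0.44364 μg/mL.

0.44 μg/mL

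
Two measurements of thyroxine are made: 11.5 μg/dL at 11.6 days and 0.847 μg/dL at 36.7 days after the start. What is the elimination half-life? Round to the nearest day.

Over Δt = 36.7 − 11.6 = 25.1 days, the level fell by a factor of 11.5/0.847 ≈ 13.577.
n = log₂(13.577) ≈ 3.7631 half-lives, so t½ = 25.1/3.7631 ≈ 6.67 days.

7 days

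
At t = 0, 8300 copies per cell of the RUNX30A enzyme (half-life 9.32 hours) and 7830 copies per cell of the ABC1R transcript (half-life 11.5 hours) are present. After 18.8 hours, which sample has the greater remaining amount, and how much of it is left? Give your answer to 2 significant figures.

ABC1R transcript, 2500 copies per cell

RUNX30A enzyme: 8300 × (1/2)^2.0172 ≈ 2050.5 copies per cell.
ABC1R transcript: 7830 × (1/2)^1.6348 ≈ 2521.4 copies per cell.
ABC1R transcript has more remaining, at ≈ 2521.4 copies per cell.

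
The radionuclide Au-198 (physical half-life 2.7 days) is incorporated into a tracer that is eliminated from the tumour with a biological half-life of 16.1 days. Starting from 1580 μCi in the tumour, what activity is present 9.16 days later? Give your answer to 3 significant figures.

101 μCi

1/t_eff = 1/t_phys + 1/t_biol = 1/2.7 + 1/16.1 = 0.43248 per day.
t_eff = 2.7 × 16.1 / (2.7 + 16.1) ≈ 2.3122 days.
Remaining = 1580 × (1/2)^(9.16/2.3122) = 1580 × (1/2)^3.9615 ≈ 101.42 μCi.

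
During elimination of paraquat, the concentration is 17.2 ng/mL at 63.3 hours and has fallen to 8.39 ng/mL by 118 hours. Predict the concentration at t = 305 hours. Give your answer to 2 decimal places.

0.72 ng/mL

Over Δt = 118 − 63.3 = 54.7 hours, the level fell by a factor of 17.2/8.39 ≈ 2.0501.
n = log₂(2.0501) ≈ 1.0357 half-lives, so t½ = 54.7/1.0357 ≈ 52.816 hours.
From t = 118 to t = 305: 8.39 × (1/2)^((305−118)/52.816) ≈ 0.72101 ng/mL.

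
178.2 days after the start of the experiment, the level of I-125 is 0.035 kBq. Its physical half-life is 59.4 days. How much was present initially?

Number of half-lives elapsed: n = 178.2/59.4 ≈ 3.
A₀ = A × 2^n = 0.035 × 2^3 = 0.035 × 8 ≈ 0.28 kBq.

0.28 kBq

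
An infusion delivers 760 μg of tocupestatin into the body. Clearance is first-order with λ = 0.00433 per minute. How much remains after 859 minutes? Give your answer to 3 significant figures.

18.4 μg

t½ = ln 2 / λ = 0.69315 / 0.00433 ≈ 160.08 minutes.
Number of half-lives: n = 859/160.08 ≈ 5.3661.
Remaining = 760 × (1/2)^5.3661 = 760 × 0.024247 ≈ 18.428 μg.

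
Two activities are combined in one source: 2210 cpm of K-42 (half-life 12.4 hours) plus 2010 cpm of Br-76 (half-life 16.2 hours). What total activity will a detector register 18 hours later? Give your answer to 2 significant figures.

K-42: 2210 × (1/2)^(18/12.4) = 2210 × (1/2)^1.4516 ≈ 808 cpm.
Br-76: 2010 × (1/2)^(18/16.2) = 2010 × (1/2)^1.1111 ≈ 930.5 cpm.
Total = 808 + 930.5 ≈ 1738.5 cpm.

1700 cpm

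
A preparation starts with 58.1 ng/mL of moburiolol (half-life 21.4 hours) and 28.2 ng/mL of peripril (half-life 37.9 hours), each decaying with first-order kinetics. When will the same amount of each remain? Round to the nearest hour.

Set 58.1·(1/2)^(t/21.4) = 28.2·(1/2)^(t/37.9).
Taking log₂: log₂(58.1/28.2) = t·(1/21.4 − 1/37.9).
log₂(2.0603) = 1.0428; 1/21.4 − 1/37.9 = 0.020344.
t = 1.0428 / 0.020344 ≈ 51.261 hours.

51 hours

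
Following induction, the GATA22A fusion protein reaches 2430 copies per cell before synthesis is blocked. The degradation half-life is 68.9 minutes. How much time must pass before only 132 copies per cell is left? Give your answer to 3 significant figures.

Fraction remaining = 132/2430 ≈ 0.054321.
n = log₂(2430/132) = ln(18.409)/ln 2 ≈ 4.2023 half-lives.
t = n × t½ = 4.2023 × 68.9 ≈ 289.54 minutes.

290 minutes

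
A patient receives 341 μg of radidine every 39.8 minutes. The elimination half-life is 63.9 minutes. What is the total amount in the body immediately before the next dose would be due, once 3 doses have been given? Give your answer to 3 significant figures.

459 μg

The 3 doses were given 119.4, 79.6, 39.8 minutes ago.
Total = 341·(1/2)^(119.4/63.9) + 341·(1/2)^(79.6/63.9) + 341·(1/2)^(39.8/63.9)
      = 93.383 + 143.8 + 221.44 ≈ 458.63 μg.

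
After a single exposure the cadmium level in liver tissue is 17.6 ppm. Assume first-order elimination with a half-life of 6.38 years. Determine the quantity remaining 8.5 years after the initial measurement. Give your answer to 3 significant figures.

6.99 ppm

Number of half-lives: n = 8.5/6.38 ≈ 1.3323.
Remaining = 17.6 × (1/2)^1.3323 = 17.6 × 0.39714 ≈ 6.9896 ppm.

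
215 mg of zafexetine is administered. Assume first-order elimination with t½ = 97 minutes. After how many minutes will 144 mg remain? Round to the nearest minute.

56 minutes

Fraction remaining = 144/215 ≈ 0.66977.
n = log₂(215/144) = ln(1.4931)/ln 2 ≈ 0.57827 half-lives.
t = n × t½ = 0.57827 × 97 ≈ 56.092 minutes.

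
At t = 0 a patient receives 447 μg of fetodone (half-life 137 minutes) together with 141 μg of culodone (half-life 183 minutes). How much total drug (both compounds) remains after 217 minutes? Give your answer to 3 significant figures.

fetodone: 447 × (1/2)^(217/137) = 447 × (1/2)^1.5839 ≈ 149.11 μg.
culodone: 141 × (1/2)^(217/183) = 141 × (1/2)^1.1858 ≈ 61.981 μg.
Total = 149.11 + 61.981 ≈ 211.09 μg.

211 μg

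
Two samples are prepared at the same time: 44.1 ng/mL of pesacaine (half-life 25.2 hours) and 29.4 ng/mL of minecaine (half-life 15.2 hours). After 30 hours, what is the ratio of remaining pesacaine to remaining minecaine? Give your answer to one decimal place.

2.6

pesacaine: 44.1 × (1/2)^(30/25.2) = 44.1 × (1/2)^1.1905 ≈ 19.323 ng/mL.
minecaine: 29.4 × (1/2)^(30/15.2) = 29.4 × (1/2)^1.9737 ≈ 7.4853 ng/mL.
Ratio ≈ 19.323 / 7.4853 ≈ 2.5814.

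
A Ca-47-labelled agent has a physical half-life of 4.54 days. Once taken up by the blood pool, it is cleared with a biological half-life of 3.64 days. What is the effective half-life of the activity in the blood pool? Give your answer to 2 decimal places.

2.02 days

1/t_eff = 1/t_phys + 1/t_biol = 1/4.54 + 1/3.64 = 0.49499 per day.
t_eff = 4.54 × 3.64 / (4.54 + 3.64) ≈ 2.0202 days.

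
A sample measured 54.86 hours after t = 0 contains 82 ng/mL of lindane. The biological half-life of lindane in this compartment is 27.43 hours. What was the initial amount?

328 ng/mL

Number of half-lives elapsed: n = 54.86/27.43 ≈ 2.
A₀ = A × 2^n = 82 × 2^2 = 82 × 4 ≈ 328 ng/mL.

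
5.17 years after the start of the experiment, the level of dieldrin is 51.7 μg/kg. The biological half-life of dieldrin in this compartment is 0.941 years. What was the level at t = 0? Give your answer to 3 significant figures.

2330 μg/kg

Number of half-lives elapsed: n = 5.17/0.941 ≈ 5.4942.
A₀ = A × 2^n = 51.7 × 2^5.4942 = 51.7 × 45.072 ≈ 2330.2 μg/kg.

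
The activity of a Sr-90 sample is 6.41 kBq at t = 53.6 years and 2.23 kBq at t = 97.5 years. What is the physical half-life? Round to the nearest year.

Over Δt = 97.5 − 53.6 = 43.9 years, the level fell by a factor of 6.41/2.23 ≈ 2.8744.
n = log₂(2.8744) ≈ 1.5233 half-lives, so t½ = 43.9/1.5233 ≈ 28.819 years.

29 years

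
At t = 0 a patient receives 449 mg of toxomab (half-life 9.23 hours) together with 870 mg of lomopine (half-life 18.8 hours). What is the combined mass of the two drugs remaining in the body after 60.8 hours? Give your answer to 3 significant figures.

97.1 mg

toxomab: 449 × (1/2)^(60.8/9.23) = 449 × (1/2)^6.5872 ≈ 4.6698 mg.
lomopine: 870 × (1/2)^(60.8/18.8) = 870 × (1/2)^3.234 ≈ 92.465 mg.
Total = 4.6698 + 92.465 ≈ 97.134 mg.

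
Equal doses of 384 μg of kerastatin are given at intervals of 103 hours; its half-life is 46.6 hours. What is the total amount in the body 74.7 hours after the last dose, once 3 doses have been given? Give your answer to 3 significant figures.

The 3 doses were given 280.7, 177.7, 74.7 hours ago.
Total = 384·(1/2)^(280.7/46.6) + 384·(1/2)^(177.7/46.6) + 384·(1/2)^(74.7/46.6)
      = 5.9026 + 27.316 + 126.41 ≈ 159.63 μg.

160 μg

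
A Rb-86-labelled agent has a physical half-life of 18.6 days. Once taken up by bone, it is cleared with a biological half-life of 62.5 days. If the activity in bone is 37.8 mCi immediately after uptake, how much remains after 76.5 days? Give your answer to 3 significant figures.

1/t_eff = 1/t_phys + 1/t_biol = 1/18.6 + 1/62.5 = 0.069763 per day.
t_eff = 18.6 × 62.5 / (18.6 + 62.5) ≈ 14.334 days.
Remaining = 37.8 × (1/2)^(76.5/14.334) = 37.8 × (1/2)^5.3369 ≈ 0.93524 mCi.

0.935 mCi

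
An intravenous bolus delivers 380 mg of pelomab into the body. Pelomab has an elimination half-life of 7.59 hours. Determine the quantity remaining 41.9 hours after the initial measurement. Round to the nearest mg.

8 mg

Number of half-lives: n = 41.9/7.59 ≈ 5.5204.
Remaining = 380 × (1/2)^5.5204 = 380 × 0.021787 ≈ 8.2789 mg.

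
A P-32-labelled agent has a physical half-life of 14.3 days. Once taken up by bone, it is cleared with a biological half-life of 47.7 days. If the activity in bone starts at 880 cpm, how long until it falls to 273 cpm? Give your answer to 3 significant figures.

1/t_eff = 1/t_phys + 1/t_biol = 1/14.3 + 1/47.7 = 0.090894 per day.
t_eff = 14.3 × 47.7 / (14.3 + 47.7) ≈ 11.002 days.
n = log₂(880/273) ≈ 1.6886; t = 1.6886 × 11.002 ≈ 18.578 days.

18.6 days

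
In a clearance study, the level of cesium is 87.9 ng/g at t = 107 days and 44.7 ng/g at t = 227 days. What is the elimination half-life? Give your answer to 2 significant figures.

Over Δt = 227 − 107 = 120 days, the level fell by a factor of 87.9/44.7 ≈ 1.9664.
n = log₂(1.9664) ≈ 0.97559 half-lives, so t½ = 120/0.97559 ≈ 123 days.

120 days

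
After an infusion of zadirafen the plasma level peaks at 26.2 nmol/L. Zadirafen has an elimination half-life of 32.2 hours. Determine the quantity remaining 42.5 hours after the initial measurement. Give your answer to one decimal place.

10.5 nmol/L

Number of half-lives: n = 42.5/32.2 ≈ 1.3199.
Remaining = 26.2 × (1/2)^1.3199 = 26.2 × 0.40057 ≈ 10.495 nmol/L.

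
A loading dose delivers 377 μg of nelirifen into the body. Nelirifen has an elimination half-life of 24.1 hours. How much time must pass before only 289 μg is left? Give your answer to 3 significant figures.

Fraction remaining = 289/377 ≈ 0.76658.
n = log₂(377/289) = ln(1.3045)/ln 2 ≈ 0.3835 half-lives.
t = n × t½ = 0.3835 × 24.1 ≈ 9.2422 hours.

9.24 hours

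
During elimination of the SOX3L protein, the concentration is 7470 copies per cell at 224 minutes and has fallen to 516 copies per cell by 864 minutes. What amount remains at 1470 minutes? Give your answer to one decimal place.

41.1 copies per cell

Over Δt = 864 − 224 = 640 minutes, the level fell by a factor of 7470/516 ≈ 14.477.
n = log₂(14.477) ≈ 3.8557 half-lives, so t½ = 640/3.8557 ≈ 165.99 minutes.
From t = 864 to t = 1470: 516 × (1/2)^((1470−864)/165.99) ≈ 41.081 copies per cell.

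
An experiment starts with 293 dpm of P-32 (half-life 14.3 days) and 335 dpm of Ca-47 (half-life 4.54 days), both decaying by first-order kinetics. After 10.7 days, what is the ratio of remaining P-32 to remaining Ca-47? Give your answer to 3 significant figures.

P-32: 293 × (1/2)^(10.7/14.3) = 293 × (1/2)^0.74825 ≈ 174.43 dpm.
Ca-47: 335 × (1/2)^(10.7/4.54) = 335 × (1/2)^2.3568 ≈ 65.399 dpm.
Ratio ≈ 174.43 / 65.399 ≈ 2.6672.

2.67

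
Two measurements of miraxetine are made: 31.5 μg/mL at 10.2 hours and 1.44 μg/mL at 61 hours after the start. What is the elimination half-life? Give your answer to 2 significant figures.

11 hours

Over Δt = 61 − 10.2 = 50.8 hours, the level fell by a factor of 31.5/1.44 ≈ 21.875.
n = log₂(21.875) ≈ 4.4512 half-lives, so t½ = 50.8/4.4512 ≈ 11.413 hours.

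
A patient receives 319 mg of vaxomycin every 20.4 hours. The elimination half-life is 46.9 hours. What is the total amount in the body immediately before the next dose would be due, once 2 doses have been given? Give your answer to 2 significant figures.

410 mg

The 2 doses were given 40.8, 20.4 hours ago.
Total = 319·(1/2)^(40.8/46.9) + 319·(1/2)^(20.4/46.9)
      = 174.55 + 235.97 ≈ 410.52 mg.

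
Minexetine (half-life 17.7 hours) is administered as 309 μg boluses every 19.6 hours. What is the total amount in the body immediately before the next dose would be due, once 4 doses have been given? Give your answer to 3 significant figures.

255 μg

The 4 doses were given 78.4, 58.8, 39.2, 19.6 hours ago.
Total = 309·(1/2)^(78.4/17.7) + 309·(1/2)^(58.8/17.7) + 309·(1/2)^(39.2/17.7) + 309·(1/2)^(19.6/17.7)
      = 14.341 + 30.898 + 66.569 + 143.42 ≈ 255.23 μg.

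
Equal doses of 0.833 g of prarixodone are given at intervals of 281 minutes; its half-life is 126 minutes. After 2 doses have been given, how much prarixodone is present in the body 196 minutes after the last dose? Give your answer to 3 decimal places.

The 2 doses were given 477, 196 minutes ago.
Total = 0.833·(1/2)^(477/126) + 0.833·(1/2)^(196/126)
      = 0.060399 + 0.28338 ≈ 0.34378 g.

0.344 g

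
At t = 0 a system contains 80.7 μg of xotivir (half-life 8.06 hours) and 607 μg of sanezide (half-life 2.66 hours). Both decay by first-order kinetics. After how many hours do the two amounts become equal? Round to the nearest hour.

Set 80.7·(1/2)^(t/8.06) = 607·(1/2)^(t/2.66).
Taking log₂: log₂(80.7/607) = t·(1/8.06 − 1/2.66).
log₂(0.13295) = -2.9111; 1/8.06 − 1/2.66 = -0.25187.
t = -2.9111 / -0.25187 ≈ 11.558 hours.

12 hours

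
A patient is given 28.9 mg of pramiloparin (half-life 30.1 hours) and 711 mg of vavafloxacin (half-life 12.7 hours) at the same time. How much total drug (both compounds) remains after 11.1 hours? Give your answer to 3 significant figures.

410 mg

pramiloparin: 28.9 × (1/2)^(11.1/30.1) = 28.9 × (1/2)^0.36877 ≈ 22.381 mg.
vavafloxacin: 711 × (1/2)^(11.1/12.7) = 711 × (1/2)^0.87402 ≈ 387.94 mg.
Total = 22.381 + 387.94 ≈ 410.32 mg.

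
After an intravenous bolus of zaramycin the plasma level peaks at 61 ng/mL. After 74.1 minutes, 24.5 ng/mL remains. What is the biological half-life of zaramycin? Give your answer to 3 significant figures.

56.3 minutes

A/A₀ = 24.5/61 ≈ 0.40164.
n = log₂(2.4898) ≈ 1.316 half-lives elapsed in 74.1 minutes.
t½ = 74.1/1.316 ≈ 56.306 minutes.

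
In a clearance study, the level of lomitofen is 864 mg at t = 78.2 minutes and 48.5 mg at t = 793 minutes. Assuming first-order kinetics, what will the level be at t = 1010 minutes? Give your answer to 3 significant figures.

Over Δt = 793 − 78.2 = 714.8 minutes, the level fell by a factor of 864/48.5 ≈ 17.814.
n = log₂(17.814) ≈ 4.155 half-lives, so t½ = 714.8/4.155 ≈ 172.03 minutes.
From t = 793 to t = 1010: 48.5 × (1/2)^((1010−793)/172.03) ≈ 20.232 mg.

20.2 mg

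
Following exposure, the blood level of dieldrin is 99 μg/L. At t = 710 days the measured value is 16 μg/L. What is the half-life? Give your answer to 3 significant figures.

A/A₀ = 16/99 ≈ 0.16162.
n = log₂(6.1875) ≈ 2.6294 half-lives elapsed in 710 days.
t½ = 710/2.6294 ≈ 270.03 days.

270 days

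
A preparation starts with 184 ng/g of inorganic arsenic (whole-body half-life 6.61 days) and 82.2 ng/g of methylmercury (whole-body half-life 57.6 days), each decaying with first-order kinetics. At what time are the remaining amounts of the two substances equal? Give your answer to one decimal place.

8.7 days

Set 184·(1/2)^(t/6.61) = 82.2·(1/2)^(t/57.6).
Taking log₂: log₂(184/82.2) = t·(1/6.61 − 1/57.6).
log₂(2.2384) = 1.1625; 1/6.61 − 1/57.6 = 0.13392.
t = 1.1625 / 0.13392 ≈ 8.6802 days.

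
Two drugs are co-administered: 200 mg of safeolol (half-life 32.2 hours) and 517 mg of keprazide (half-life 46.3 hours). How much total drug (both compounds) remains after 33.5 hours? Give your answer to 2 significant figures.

410 mg

safeolol: 200 × (1/2)^(33.5/32.2) = 200 × (1/2)^1.0404 ≈ 97.24 mg.
keprazide: 517 × (1/2)^(33.5/46.3) = 517 × (1/2)^0.72354 ≈ 313.1 mg.
Total = 97.24 + 313.1 ≈ 410.34 mg.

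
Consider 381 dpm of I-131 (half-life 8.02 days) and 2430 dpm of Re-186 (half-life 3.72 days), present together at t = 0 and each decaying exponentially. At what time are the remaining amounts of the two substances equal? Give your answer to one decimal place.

Set 381·(1/2)^(t/8.02) = 2430·(1/2)^(t/3.72).
Taking log₂: log₂(381/2430) = t·(1/8.02 − 1/3.72).
log₂(0.15679) = -2.6731; 1/8.02 − 1/3.72 = -0.14413.
t = -2.6731 / -0.14413 ≈ 18.547 days.

18.5 days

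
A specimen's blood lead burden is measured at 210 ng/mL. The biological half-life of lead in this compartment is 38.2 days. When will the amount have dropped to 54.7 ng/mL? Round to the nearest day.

74 days

Fraction remaining = 54.7/210 ≈ 0.26048.
n = log₂(210/54.7) = ln(3.8391)/ln 2 ≈ 1.9408 half-lives.
t = n × t½ = 1.9408 × 38.2 ≈ 74.138 days.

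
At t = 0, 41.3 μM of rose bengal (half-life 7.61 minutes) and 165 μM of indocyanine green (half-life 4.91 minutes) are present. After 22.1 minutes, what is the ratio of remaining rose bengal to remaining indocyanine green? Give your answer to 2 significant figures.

rose bengal: 41.3 × (1/2)^(22.1/7.61) = 41.3 × (1/2)^2.9041 ≈ 5.5174 μM.
indocyanine green: 165 × (1/2)^(22.1/4.91) = 165 × (1/2)^4.501 ≈ 7.2869 μM.
Ratio ≈ 5.5174 / 7.2869 ≈ 0.75717.

0.76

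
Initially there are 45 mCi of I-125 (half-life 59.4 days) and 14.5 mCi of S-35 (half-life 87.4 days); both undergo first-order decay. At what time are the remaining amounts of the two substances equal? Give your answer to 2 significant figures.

300 days

Set 45·(1/2)^(t/59.4) = 14.5·(1/2)^(t/87.4).
Taking log₂: log₂(45/14.5) = t·(1/59.4 − 1/87.4).
log₂(3.1034) = 1.6339; 1/59.4 − 1/87.4 = 0.0053934.
t = 1.6339 / 0.0053934 ≈ 302.94 days.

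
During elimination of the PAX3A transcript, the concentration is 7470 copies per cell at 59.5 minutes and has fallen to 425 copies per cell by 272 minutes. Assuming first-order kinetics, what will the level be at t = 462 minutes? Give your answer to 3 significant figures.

Over Δt = 272 − 59.5 = 212.5 minutes, the level fell by a factor of 7470/425 ≈ 17.576.
n = log₂(17.576) ≈ 4.1356 half-lives, so t½ = 212.5/4.1356 ≈ 51.383 minutes.
From t = 272 to t = 462: 425 × (1/2)^((462−272)/51.383) ≈ 32.755 copies per cell.

32.8 copies per cell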